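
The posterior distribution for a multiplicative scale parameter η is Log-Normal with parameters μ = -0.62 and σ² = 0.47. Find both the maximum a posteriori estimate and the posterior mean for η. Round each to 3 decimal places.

MAP = 0.336; posterior mean = 0.680

Mode = exp(μ − σ²) = exp(-1.09) = 0.336.
Mean = exp(μ + σ²/2) = exp(-0.385) = 0.680.
The posterior is right-skewed, so the mean exceeds the mode.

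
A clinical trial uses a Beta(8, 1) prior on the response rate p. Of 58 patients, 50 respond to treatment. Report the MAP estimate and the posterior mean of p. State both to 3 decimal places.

p_MAP = 0.877, E[p|data] = 0.866

Posterior: Beta(8+50, 1+8) = Beta(58, 9).
Mode = (58−1)/(58+9−2) = 57/65 = 0.877.
Mean = 58/(58+9) = 58/67 = 0.866.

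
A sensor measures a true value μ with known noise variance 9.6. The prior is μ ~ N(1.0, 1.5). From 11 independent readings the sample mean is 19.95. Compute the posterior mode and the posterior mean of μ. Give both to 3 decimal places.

Posterior for μ is Normal. Precision-weighted mean: (1/1.5·1.0 + 11/9.6·19.95) / (1/1.5 + 11/9.6) = 12.980.
A Normal posterior is symmetric, so mode = mean.

MAP: 12.980. Posterior mean: 12.980.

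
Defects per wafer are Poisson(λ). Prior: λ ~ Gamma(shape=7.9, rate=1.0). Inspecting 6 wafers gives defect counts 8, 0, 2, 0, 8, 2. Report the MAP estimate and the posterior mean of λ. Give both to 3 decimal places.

MAP = 3.843; posterior mean = 3.986

Σ counts = 20. Posterior: Gamma(shape = 7.9+20 = 27.9, rate = 1.0+6 = 7.0).
Mode = (α−1)/β = 26.9/7.0 = 3.843.
Mean = α/β = 27.9/7.0 = 3.986.
Right-skewed posterior ⇒ mode < mean.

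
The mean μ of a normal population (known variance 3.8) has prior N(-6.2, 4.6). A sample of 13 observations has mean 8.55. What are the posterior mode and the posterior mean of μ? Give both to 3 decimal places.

MAP = 7.669; posterior mean = 7.669

Posterior for μ is Normal. Precision-weighted mean: (1/4.6·-6.2 + 13/3.8·8.55) / (1/4.6 + 13/3.8) = 7.669.
A Normal posterior is symmetric, so mode = mean.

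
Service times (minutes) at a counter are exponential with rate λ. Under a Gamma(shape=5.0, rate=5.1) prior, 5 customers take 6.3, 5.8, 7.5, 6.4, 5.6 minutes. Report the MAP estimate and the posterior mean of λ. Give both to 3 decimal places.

MAP estimate = 0.245, posterior mean = 0.272

Σ times = 31.6. Posterior: Gamma(shape = 5.0+5 = 10.0, rate = 5.1+31.6 = 36.7).
Mode = (α−1)/β = 9.0/36.7 = 0.245.
Mean = α/β = 10.0/36.7 = 0.272.
Right-skewed posterior ⇒ mode < mean.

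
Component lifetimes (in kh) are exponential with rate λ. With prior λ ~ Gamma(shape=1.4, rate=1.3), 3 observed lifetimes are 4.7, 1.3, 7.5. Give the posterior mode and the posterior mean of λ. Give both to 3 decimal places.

MAP = 0.230; posterior mean = 0.297

Σ times = 13.5. Posterior: Gamma(shape = 1.4+3 = 4.4, rate = 1.3+13.5 = 14.8).
Mode = (α−1)/β = 3.4/14.8 = 0.230.
Mean = α/β = 4.4/14.8 = 0.297.
The posterior is right-skewed, so the mean exceeds the mode.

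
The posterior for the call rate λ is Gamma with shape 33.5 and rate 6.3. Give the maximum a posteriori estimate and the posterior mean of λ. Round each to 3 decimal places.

Mode = (α−1)/β = 32.5/6.3 = 5.159.
Mean = α/β = 33.5/6.3 = 5.317.

MAP: 5.159. Posterior mean: 5.317.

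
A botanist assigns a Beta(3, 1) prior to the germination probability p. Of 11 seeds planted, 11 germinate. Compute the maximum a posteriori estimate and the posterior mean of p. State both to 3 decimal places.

Posterior: Beta(3+11, 1+0) = Beta(14, 1).
Since β = 1 ≤ 1 and α > 1, the Beta density is monotone increasing on [0,1]; the mode is at 1.
Mean = 14/(14+1) = 0.933.
Left-skewed posterior ⇒ mean < mode.

maximum a posteriori estimate = 1.000, posterior mean = 0.933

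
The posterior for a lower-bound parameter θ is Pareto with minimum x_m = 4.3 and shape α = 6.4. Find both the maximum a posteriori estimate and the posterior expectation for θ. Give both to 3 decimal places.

MAP: 4.300. Posterior mean: 5.096.

The Pareto density is strictly decreasing on [x_m, ∞), so the mode is x_m = 4.300.
Mean = α·x_m/(α−1) = 6.4·4.3/5.4 = 5.096.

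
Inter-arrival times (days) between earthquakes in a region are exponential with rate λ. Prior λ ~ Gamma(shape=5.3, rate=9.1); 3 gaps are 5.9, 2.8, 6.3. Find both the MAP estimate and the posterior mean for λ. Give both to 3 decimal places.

MAP = 0.303; posterior mean = 0.344

Σ times = 15.0. Posterior: Gamma(shape = 5.3+3 = 8.3, rate = 9.1+15.0 = 24.1).
Mode = (α−1)/β = 7.3/24.1 = 0.303.
Mean = α/β = 8.3/24.1 = 0.344.
Mean > mode: the posterior has a right tail.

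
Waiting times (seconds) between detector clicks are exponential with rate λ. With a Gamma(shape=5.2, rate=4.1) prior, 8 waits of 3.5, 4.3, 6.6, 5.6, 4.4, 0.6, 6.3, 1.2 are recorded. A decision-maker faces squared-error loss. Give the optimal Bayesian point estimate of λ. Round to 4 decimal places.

0.3607

Σ times = 32.5. Posterior: Gamma(shape = 5.2+8 = 13.2, rate = 4.1+32.5 = 36.6).
Mode = (α−1)/β = 12.2/36.6 = 0.3333.
Mean = α/β = 13.2/36.6 = 0.3607.
Squared-error loss ⇒ the optimal estimator is the posterior mean.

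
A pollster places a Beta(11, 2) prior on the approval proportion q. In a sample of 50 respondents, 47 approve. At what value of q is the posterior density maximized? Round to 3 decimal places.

Posterior: Beta(11+47, 2+3) = Beta(58, 5).
Mode = (58−1)/(58+5−2) = 57/61 = 0.934.
Mean = 58/(58+5) = 58/63 = 0.921.
This is the posterior mode — the MAP estimate.

0.934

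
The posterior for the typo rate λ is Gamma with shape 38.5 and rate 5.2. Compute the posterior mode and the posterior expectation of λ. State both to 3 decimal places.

Mode = (α−1)/β = 37.5/5.2 = 7.212.
Mean = α/β = 38.5/5.2 = 7.404.

posterior mode = 7.212, posterior expectation = 7.404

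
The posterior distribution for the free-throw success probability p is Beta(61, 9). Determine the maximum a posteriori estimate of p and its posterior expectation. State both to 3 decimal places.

MAP: 0.882. Posterior mean: 0.871.

Mode = (61−1)/(61+9−2) = 60/68 = 0.882.
Mean = 61/(61+9) = 61/70 = 0.871.
Left-skewed posterior ⇒ mean < mode.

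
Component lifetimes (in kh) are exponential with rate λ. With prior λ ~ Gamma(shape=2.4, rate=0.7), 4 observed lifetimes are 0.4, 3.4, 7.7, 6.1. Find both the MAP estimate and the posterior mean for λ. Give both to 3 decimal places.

Σ times = 17.6. Posterior: Gamma(shape = 2.4+4 = 6.4, rate = 0.7+17.6 = 18.3).
Mode = (α−1)/β = 5.4/18.3 = 0.295.
Mean = α/β = 6.4/18.3 = 0.350.
Mean > mode: the posterior has a right tail.

MAP = 0.295, posterior mean = 0.350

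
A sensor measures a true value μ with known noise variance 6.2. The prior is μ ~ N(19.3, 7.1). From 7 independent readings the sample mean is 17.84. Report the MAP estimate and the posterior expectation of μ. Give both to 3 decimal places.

MAP: 18.002. Posterior mean: 18.002.

Posterior for μ is Normal. Precision-weighted mean: (1/7.1·19.3 + 7/6.2·17.84) / (1/7.1 + 7/6.2) = 18.002.
A Normal posterior is symmetric, so mode = mean.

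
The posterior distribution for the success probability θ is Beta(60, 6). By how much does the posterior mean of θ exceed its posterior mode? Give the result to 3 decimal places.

Mode = (60−1)/(60+6−2) = 59/64 = 0.922.
Mean = 60/(60+6) = 60/66 = 0.909.
Difference = 0.909 − 0.922 = -0.013.

-0.013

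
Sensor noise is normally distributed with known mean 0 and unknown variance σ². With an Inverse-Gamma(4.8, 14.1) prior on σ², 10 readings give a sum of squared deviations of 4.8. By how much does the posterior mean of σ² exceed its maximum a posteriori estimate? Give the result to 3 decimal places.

0.347

Posterior: Inverse-Gamma(shape = 4.8+10/2 = 9.8, scale = 14.1+4.8/2 = 16.5).
Mode = β/(α+1) = 16.5/10.8 = 1.528.
Mean = β/(α−1) = 16.5/8.8 = 1.875.
Difference = 1.875 − 1.528 = 0.347.
The posterior is right-skewed, so the mean exceeds the mode.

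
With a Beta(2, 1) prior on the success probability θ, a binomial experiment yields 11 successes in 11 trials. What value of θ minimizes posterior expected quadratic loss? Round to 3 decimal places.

Posterior: Beta(2+11, 1+0) = Beta(13, 1).
Since β = 1 ≤ 1 and α > 1, the Beta density is monotone increasing on [0,1]; the mode is at 1.
Mean = 13/(13+1) = 0.929.
Quadratic loss ⇒ the optimal estimator is the posterior mean.

0.929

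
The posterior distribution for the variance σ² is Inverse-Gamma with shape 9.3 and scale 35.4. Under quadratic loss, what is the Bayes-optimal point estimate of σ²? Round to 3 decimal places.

4.265

Mode = β/(α+1) = 35.4/10.3 = 3.437.
Mean = β/(α−1) = 35.4/8.3 = 4.265.
Quadratic loss ⇒ the optimal estimator is the posterior mean.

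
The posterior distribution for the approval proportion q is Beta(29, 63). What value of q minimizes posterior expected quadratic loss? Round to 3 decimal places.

Mode = (29−1)/(29+63−2) = 28/90 = 0.311.
Mean = 29/(29+63) = 29/92 = 0.315.
Quadratic loss ⇒ the optimal estimator is the posterior mean.

0.315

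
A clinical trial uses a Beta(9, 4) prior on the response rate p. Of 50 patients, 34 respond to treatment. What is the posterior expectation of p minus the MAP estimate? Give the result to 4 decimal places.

Posterior: Beta(9+34, 4+16) = Beta(43, 20).
Mode = (43−1)/(43+20−2) = 42/61 = 0.6885.
Mean = 43/(43+20) = 43/63 = 0.6825.
Difference = 0.6825 − 0.6885 = -0.0060.

-0.0060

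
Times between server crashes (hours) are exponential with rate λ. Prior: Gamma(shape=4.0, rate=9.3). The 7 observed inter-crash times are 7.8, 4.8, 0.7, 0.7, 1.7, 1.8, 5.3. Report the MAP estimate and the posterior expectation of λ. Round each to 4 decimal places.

Σ times = 22.8. Posterior: Gamma(shape = 4.0+7 = 11.0, rate = 9.3+22.8 = 32.1).
Mode = (α−1)/β = 10.0/32.1 = 0.3115.
Mean = α/β = 11.0/32.1 = 0.3427.
Mean > mode: the posterior has a right tail.

MAP estimate = 0.3115, posterior expectation = 0.3427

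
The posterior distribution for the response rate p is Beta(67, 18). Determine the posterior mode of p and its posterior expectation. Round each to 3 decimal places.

posterior mode = 0.795, posterior expectation = 0.788

Mode = (67−1)/(67+18−2) = 66/83 = 0.795.
Mean = 67/(67+18) = 67/85 = 0.788.
The mean is pulled below the mode by the posterior's left skew.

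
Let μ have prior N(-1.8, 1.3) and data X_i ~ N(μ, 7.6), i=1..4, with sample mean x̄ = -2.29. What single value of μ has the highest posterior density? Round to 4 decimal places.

Posterior for μ is Normal. Precision-weighted mean: (1/1.3·-1.8 + 4/7.6·-2.29) / (1/1.3 + 4/7.6) = -1.9991.
A Normal posterior is symmetric, so mode = mean.
This is the posterior mode — the MAP estimate.

-1.9991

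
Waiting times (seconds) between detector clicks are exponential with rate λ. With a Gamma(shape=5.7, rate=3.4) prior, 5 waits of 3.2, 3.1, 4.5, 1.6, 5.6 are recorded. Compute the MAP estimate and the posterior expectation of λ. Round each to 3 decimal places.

MAP = 0.453; posterior mean = 0.500

Σ times = 18.0. Posterior: Gamma(shape = 5.7+5 = 10.7, rate = 3.4+18.0 = 21.4).
Mode = (α−1)/β = 9.7/21.4 = 0.453.
Mean = α/β = 10.7/21.4 = 0.500.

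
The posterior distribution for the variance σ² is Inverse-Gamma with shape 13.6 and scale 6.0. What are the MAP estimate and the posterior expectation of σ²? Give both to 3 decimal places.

MAP = 0.411, posterior mean = 0.476

Mode = β/(α+1) = 6.0/14.6 = 0.411.
Mean = β/(α−1) = 6.0/12.6 = 0.476.
The mean is pulled above the mode by the posterior's right skew.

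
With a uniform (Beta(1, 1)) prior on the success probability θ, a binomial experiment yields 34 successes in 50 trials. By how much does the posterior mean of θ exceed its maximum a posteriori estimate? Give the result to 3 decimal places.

Posterior: Beta(1+34, 1+16) = Beta(35, 17).
Mode = (35−1)/(35+17−2) = 34/50 = 0.680.
Mean = 35/(35+17) = 35/52 = 0.673.
Difference = 0.673 − 0.680 = -0.007.

-0.007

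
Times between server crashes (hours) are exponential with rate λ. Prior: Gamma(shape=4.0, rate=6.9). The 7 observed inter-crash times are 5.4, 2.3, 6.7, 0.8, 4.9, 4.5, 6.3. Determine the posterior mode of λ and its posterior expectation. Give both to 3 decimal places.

Σ times = 30.9. Posterior: Gamma(shape = 4.0+7 = 11.0, rate = 6.9+30.9 = 37.8).
Mode = (α−1)/β = 10.0/37.8 = 0.265.
Mean = α/β = 11.0/37.8 = 0.291.
Right-skewed posterior ⇒ mode < mean.

λ_MAP = 0.265, E[λ|data] = 0.291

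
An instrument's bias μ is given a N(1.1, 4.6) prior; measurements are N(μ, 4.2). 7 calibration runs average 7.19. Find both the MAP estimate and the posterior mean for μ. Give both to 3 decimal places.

MAP estimate = 6.487, posterior mean = 6.487

Posterior for μ is Normal. Precision-weighted mean: (1/4.6·1.1 + 7/4.2·7.19) / (1/4.6 + 7/4.2) = 6.487.
A Normal posterior is symmetric, so mode = mean.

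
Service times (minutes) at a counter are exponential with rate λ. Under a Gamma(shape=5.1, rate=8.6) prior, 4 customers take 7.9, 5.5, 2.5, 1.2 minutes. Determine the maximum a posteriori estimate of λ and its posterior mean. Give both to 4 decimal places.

Σ times = 17.1. Posterior: Gamma(shape = 5.1+4 = 9.1, rate = 8.6+17.1 = 25.7).
Mode = (α−1)/β = 8.1/25.7 = 0.3152.
Mean = α/β = 9.1/25.7 = 0.3541.

maximum a posteriori estimate = 0.3152, posterior mean = 0.3541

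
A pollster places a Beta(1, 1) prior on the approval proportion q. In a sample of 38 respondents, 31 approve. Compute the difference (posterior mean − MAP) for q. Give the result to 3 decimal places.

-0.016

Posterior: Beta(1+31, 1+7) = Beta(32, 8).
Mode = (32−1)/(32+8−2) = 31/38 = 0.816.
With a flat prior the MAP equals the MLE, 31/38.
Mean = 32/(32+8) = 32/40 = 0.800.
Difference = 0.800 − 0.816 = -0.016.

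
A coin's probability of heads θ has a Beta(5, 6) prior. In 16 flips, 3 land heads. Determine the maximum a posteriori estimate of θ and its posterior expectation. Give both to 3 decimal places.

Posterior: Beta(5+3, 6+13) = Beta(8, 19).
Mode = (8−1)/(8+19−2) = 7/25 = 0.280.
Mean = 8/(8+19) = 8/27 = 0.296.
Right-skewed posterior ⇒ mode < mean.

MAP = 0.280; posterior mean = 0.296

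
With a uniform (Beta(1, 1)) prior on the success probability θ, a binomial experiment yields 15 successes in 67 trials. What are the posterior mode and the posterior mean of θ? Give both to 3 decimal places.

Posterior: Beta(1+15, 1+52) = Beta(16, 53).
Mode = (16−1)/(16+53−2) = 15/67 = 0.224.
With a flat prior the MAP equals the MLE, 15/67.
Mean = 16/(16+53) = 16/69 = 0.232.

MAP = 0.224, posterior mean = 0.232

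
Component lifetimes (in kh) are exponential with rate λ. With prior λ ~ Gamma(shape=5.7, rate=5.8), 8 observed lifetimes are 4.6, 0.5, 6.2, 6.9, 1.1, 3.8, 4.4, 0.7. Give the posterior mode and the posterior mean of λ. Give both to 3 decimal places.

MAP = 0.374, posterior mean = 0.403

Σ times = 28.2. Posterior: Gamma(shape = 5.7+8 = 13.7, rate = 5.8+28.2 = 34.0).
Mode = (α−1)/β = 12.7/34.0 = 0.374.
Mean = α/β = 13.7/34.0 = 0.403.
Right-skewed posterior ⇒ mode < mean.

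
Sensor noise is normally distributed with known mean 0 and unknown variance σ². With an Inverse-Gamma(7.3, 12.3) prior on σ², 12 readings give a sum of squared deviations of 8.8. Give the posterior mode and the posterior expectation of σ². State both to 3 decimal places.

Posterior: Inverse-Gamma(shape = 7.3+12/2 = 13.3, scale = 12.3+8.8/2 = 16.7).
Mode = β/(α+1) = 16.7/14.3 = 1.168.
Mean = β/(α−1) = 16.7/12.3 = 1.358.

σ²_MAP = 1.168, E[σ²|data] = 1.358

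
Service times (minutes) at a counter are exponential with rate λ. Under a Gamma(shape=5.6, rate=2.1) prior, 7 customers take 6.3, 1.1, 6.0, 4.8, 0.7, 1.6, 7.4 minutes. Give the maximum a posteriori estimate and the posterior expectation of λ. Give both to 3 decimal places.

Σ times = 27.9. Posterior: Gamma(shape = 5.6+7 = 12.6, rate = 2.1+27.9 = 30.0).
Mode = (α−1)/β = 11.6/30.0 = 0.387.
Mean = α/β = 12.6/30.0 = 0.420.

MAP: 0.387. Posterior mean: 0.420.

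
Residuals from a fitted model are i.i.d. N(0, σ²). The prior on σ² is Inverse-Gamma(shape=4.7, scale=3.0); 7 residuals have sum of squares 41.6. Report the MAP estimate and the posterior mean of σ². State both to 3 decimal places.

MAP: 2.587. Posterior mean: 3.306.

Posterior: Inverse-Gamma(shape = 4.7+7/2 = 8.2, scale = 3.0+41.6/2 = 23.8).
Mode = β/(α+1) = 23.8/9.2 = 2.587.
Mean = β/(α−1) = 23.8/7.2 = 3.306.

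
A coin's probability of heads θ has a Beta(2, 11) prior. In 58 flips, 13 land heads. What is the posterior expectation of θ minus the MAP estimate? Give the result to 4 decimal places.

Posterior: Beta(2+13, 11+45) = Beta(15, 56).
Mode = (15−1)/(15+56−2) = 14/69 = 0.2029.
Mean = 15/(15+56) = 15/71 = 0.2113.
Difference = 0.2113 − 0.2029 = 0.0084.

0.0084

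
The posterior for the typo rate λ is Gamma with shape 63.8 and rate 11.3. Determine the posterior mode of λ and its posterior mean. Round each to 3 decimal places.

Mode = (α−1)/β = 62.8/11.3 = 5.558.
Mean = α/β = 63.8/11.3 = 5.646.

posterior mode = 5.558, posterior mean = 5.646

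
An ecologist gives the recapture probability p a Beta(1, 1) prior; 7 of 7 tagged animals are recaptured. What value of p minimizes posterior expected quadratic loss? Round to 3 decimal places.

0.889

Posterior: Beta(1+7, 1+0) = Beta(8, 1).
Since β = 1 ≤ 1 and α > 1, the Beta density is monotone increasing on [0,1]; the mode is at 1.
Mean = 8/(8+1) = 0.889.
Quadratic loss ⇒ the optimal estimator is the posterior mean.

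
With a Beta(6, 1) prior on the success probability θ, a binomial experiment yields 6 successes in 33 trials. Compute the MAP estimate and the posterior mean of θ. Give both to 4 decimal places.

Posterior: Beta(6+6, 1+27) = Beta(12, 28).
Mode = (12−1)/(12+28−2) = 11/38 = 0.2895.
Mean = 12/(12+28) = 12/40 = 0.3000.
Mean > mode: the posterior has a right tail.

MAP = 0.2895; posterior mean = 0.3000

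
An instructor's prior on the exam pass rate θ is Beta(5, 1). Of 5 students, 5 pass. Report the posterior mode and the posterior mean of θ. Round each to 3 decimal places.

Posterior: Beta(5+5, 1+0) = Beta(10, 1).
Since β = 1 ≤ 1 and α > 1, the Beta density is monotone increasing on [0,1]; the mode is at 1.
Mean = 10/(10+1) = 0.909.

MAP = 1.000, posterior mean = 0.909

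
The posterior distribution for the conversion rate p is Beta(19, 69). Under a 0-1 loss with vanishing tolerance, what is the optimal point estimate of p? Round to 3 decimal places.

0.209

Mode = (19−1)/(19+69−2) = 18/86 = 0.209.
Mean = 19/(19+69) = 19/88 = 0.216.
This is the posterior mode — the MAP estimate.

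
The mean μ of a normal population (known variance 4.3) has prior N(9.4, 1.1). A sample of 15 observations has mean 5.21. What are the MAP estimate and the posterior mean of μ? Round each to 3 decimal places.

MAP = 6.076, posterior mean = 6.076

Posterior for μ is Normal. Precision-weighted mean: (1/1.1·9.4 + 15/4.3·5.21) / (1/1.1 + 15/4.3) = 6.076.
A Normal posterior is symmetric, so mode = mean.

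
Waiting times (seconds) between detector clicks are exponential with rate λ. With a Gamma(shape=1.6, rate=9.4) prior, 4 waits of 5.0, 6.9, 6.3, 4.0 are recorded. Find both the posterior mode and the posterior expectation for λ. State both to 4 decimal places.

Σ times = 22.2. Posterior: Gamma(shape = 1.6+4 = 5.6, rate = 9.4+22.2 = 31.6).
Mode = (α−1)/β = 4.6/31.6 = 0.1456.
Mean = α/β = 5.6/31.6 = 0.1772.
Mean > mode: the posterior has a right tail.

MAP: 0.1456. Posterior mean: 0.1772.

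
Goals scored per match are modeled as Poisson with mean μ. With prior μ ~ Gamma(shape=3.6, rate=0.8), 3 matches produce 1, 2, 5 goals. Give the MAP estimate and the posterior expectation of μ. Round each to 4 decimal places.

μ_MAP = 2.7895, E[μ|data] = 3.0526

Σ counts = 8. Posterior: Gamma(shape = 3.6+8 = 11.6, rate = 0.8+3 = 3.8).
Mode = (α−1)/β = 10.6/3.8 = 2.7895.
Mean = α/β = 11.6/3.8 = 3.0526.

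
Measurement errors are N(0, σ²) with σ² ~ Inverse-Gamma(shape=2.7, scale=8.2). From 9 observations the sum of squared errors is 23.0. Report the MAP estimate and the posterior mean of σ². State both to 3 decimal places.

Posterior: Inverse-Gamma(shape = 2.7+9/2 = 7.2, scale = 8.2+23.0/2 = 19.7).
Mode = β/(α+1) = 19.7/8.2 = 2.402.
Mean = β/(α−1) = 19.7/6.2 = 3.177.
The posterior is right-skewed, so the mean exceeds the mode.

MAP: 2.402. Posterior mean: 3.177.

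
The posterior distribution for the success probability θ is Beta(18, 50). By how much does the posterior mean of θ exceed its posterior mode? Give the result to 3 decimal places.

Mode = (18−1)/(18+50−2) = 17/66 = 0.258.
Mean = 18/(18+50) = 18/68 = 0.265.
Difference = 0.265 − 0.258 = 0.007.
The posterior is right-skewed, so the mean exceeds the mode.

0.007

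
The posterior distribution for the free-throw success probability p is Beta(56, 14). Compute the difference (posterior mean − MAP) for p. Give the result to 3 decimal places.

Mode = (56−1)/(56+14−2) = 55/68 = 0.809.
Mean = 56/(56+14) = 56/70 = 0.800.
Difference = 0.800 − 0.809 = -0.009.

-0.009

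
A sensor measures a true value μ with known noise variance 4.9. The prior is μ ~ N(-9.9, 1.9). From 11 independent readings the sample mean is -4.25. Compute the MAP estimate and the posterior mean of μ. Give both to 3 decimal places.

Posterior for μ is Normal. Precision-weighted mean: (1/1.9·-9.9 + 11/4.9·-4.25) / (1/1.9 + 11/4.9) = -5.323.
A Normal posterior is symmetric, so mode = mean.

MAP estimate = -5.323, posterior mean = -5.323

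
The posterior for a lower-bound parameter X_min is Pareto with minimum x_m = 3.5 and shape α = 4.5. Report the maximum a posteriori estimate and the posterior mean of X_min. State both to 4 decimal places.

MAP = 3.5000; posterior mean = 4.5000

The Pareto density is strictly decreasing on [x_m, ∞), so the mode is x_m = 3.5000.
Mean = α·x_m/(α−1) = 4.5·3.5/3.5 = 4.5000.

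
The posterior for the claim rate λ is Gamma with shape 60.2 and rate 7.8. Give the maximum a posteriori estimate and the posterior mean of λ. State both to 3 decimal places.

Mode = (α−1)/β = 59.2/7.8 = 7.590.
Mean = α/β = 60.2/7.8 = 7.718.
The mean is pulled above the mode by the posterior's right skew.

MAP = 7.590; posterior mean = 7.718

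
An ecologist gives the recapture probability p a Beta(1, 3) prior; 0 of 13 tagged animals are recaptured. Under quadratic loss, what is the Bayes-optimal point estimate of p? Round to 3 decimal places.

0.059

Posterior: Beta(1+0, 3+13) = Beta(1, 16).
Since α = 1 ≤ 1 and β > 1, the Beta density is monotone decreasing on [0,1]; the mode is at 0.
Mean = 1/(1+16) = 0.059.
Quadratic loss ⇒ the optimal estimator is the posterior mean.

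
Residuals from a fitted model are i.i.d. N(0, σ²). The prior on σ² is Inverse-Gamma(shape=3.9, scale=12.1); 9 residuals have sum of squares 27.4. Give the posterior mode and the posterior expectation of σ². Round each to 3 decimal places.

Posterior: Inverse-Gamma(shape = 3.9+9/2 = 8.4, scale = 12.1+27.4/2 = 25.8).
Mode = β/(α+1) = 25.8/9.4 = 2.745.
Mean = β/(α−1) = 25.8/7.4 = 3.486.

posterior mode = 2.745, posterior expectation = 3.486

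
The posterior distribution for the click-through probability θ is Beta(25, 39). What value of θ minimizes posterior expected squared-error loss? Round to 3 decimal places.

Mode = (25−1)/(25+39−2) = 24/62 = 0.387.
Mean = 25/(25+39) = 25/64 = 0.391.
Squared-error loss ⇒ the optimal estimator is the posterior mean.

0.391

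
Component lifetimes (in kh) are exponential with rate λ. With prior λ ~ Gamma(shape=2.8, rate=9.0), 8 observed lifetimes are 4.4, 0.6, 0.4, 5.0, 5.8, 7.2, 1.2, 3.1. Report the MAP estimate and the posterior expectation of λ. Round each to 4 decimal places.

Σ times = 27.7. Posterior: Gamma(shape = 2.8+8 = 10.8, rate = 9.0+27.7 = 36.7).
Mode = (α−1)/β = 9.8/36.7 = 0.2670.
Mean = α/β = 10.8/36.7 = 0.2943.

MAP = 0.2670, posterior mean = 0.2943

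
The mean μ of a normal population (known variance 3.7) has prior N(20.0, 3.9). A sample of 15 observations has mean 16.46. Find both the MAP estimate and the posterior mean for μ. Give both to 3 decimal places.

Posterior for μ is Normal. Precision-weighted mean: (1/3.9·20.0 + 15/3.7·16.46) / (1/3.9 + 15/3.7) = 16.671.
A Normal posterior is symmetric, so mode = mean.

MAP = 16.671; posterior mean = 16.671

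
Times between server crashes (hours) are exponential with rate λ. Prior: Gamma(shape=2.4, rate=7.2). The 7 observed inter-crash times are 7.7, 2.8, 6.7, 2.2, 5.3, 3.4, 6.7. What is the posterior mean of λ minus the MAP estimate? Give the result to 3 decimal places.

0.024

Σ times = 34.8. Posterior: Gamma(shape = 2.4+7 = 9.4, rate = 7.2+34.8 = 42.0).
Mode = (α−1)/β = 8.4/42.0 = 0.200.
Mean = α/β = 9.4/42.0 = 0.224.
Difference = 0.224 − 0.200 = 0.024.
Right-skewed posterior ⇒ mode < mean.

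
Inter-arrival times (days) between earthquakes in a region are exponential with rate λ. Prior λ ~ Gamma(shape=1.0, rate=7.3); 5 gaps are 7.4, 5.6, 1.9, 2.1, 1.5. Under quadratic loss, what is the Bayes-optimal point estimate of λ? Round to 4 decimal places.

0.2326

Σ times = 18.5. Posterior: Gamma(shape = 1.0+5 = 6.0, rate = 7.3+18.5 = 25.8).
Mode = (α−1)/β = 5.0/25.8 = 0.1938.
Mean = α/β = 6.0/25.8 = 0.2326.
Quadratic loss ⇒ the optimal estimator is the posterior mean.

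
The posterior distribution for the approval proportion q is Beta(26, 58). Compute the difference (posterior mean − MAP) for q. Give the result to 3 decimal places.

0.005

Mode = (26−1)/(26+58−2) = 25/82 = 0.305.
Mean = 26/(26+58) = 26/84 = 0.310.
Difference = 0.310 − 0.305 = 0.005.
Right-skewed posterior ⇒ mode < mean.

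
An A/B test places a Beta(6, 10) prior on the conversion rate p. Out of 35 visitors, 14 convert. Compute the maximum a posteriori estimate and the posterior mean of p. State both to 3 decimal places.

maximum a posteriori estimate = 0.388, posterior mean = 0.392

Posterior: Beta(6+14, 10+21) = Beta(20, 31).
Mode = (20−1)/(20+31−2) = 19/49 = 0.388.
Mean = 20/(20+31) = 20/51 = 0.392.
The mean is pulled above the mode by the posterior's right skew.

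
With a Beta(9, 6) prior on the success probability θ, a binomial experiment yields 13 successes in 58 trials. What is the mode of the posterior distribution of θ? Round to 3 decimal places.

0.296

Posterior: Beta(9+13, 6+45) = Beta(22, 51).
Mode = (22−1)/(22+51−2) = 21/71 = 0.296.
Mean = 22/(22+51) = 22/73 = 0.301.
This is the posterior mode — the MAP estimate.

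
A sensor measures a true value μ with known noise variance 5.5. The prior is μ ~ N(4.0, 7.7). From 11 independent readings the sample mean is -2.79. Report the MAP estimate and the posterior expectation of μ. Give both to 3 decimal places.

μ_MAP = -2.376, E[μ|data] = -2.376

Posterior for μ is Normal. Precision-weighted mean: (1/7.7·4.0 + 11/5.5·-2.79) / (1/7.7 + 11/5.5) = -2.376.
A Normal posterior is symmetric, so mode = mean.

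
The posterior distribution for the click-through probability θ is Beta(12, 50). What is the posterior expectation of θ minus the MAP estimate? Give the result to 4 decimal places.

Mode = (12−1)/(12+50−2) = 11/60 = 0.1833.
Mean = 12/(12+50) = 12/62 = 0.1935.
Difference = 0.1935 − 0.1833 = 0.0102.
Right-skewed posterior ⇒ mode < mean.

0.0102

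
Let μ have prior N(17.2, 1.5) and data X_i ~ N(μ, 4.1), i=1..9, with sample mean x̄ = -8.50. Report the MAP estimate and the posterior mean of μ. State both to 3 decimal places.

MAP: -2.513. Posterior mean: -2.513.

Posterior for μ is Normal. Precision-weighted mean: (1/1.5·17.2 + 9/4.1·-8.50) / (1/1.5 + 9/4.1) = -2.513.
A Normal posterior is symmetric, so mode = mean.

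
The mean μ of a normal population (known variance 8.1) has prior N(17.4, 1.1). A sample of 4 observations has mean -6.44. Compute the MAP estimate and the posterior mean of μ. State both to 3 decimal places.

MAP = 9.008; posterior mean = 9.008

Posterior for μ is Normal. Precision-weighted mean: (1/1.1·17.4 + 4/8.1·-6.44) / (1/1.1 + 4/8.1) = 9.008.
A Normal posterior is symmetric, so mode = mean.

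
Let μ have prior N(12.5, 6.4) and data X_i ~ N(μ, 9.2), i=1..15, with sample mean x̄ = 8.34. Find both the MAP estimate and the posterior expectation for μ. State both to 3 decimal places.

Posterior for μ is Normal. Precision-weighted mean: (1/6.4·12.5 + 15/9.2·8.34) / (1/6.4 + 15/9.2) = 8.704.
A Normal posterior is symmetric, so mode = mean.

MAP estimate = 8.704, posterior expectation = 8.704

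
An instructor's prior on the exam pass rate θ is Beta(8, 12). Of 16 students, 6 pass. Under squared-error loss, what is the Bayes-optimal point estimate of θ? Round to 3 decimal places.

0.389

Posterior: Beta(8+6, 12+10) = Beta(14, 22).
Mode = (14−1)/(14+22−2) = 13/34 = 0.382.
Mean = 14/(14+22) = 14/36 = 0.389.
Squared-error loss ⇒ the optimal estimator is the posterior mean.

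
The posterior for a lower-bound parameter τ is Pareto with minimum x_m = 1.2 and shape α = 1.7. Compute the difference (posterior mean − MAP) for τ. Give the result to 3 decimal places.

1.714

The Pareto density is strictly decreasing on [x_m, ∞), so the mode is x_m = 1.200.
Mean = α·x_m/(α−1) = 1.7·1.2/0.7 = 2.914.
Difference = 2.914 − 1.200 = 1.714.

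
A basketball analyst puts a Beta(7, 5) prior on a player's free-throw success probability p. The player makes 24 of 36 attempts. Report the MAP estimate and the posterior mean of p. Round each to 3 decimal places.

Posterior: Beta(7+24, 5+12) = Beta(31, 17).
Mode = (31−1)/(31+17−2) = 30/46 = 0.652.
Mean = 31/(31+17) = 31/48 = 0.646.

MAP = 0.652, posterior mean = 0.646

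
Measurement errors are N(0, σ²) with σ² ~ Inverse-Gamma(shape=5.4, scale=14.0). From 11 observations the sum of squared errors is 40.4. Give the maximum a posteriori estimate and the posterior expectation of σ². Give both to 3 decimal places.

Posterior: Inverse-Gamma(shape = 5.4+11/2 = 10.9, scale = 14.0+40.4/2 = 34.2).
Mode = β/(α+1) = 34.2/11.9 = 2.874.
Mean = β/(α−1) = 34.2/9.9 = 3.455.

maximum a posteriori estimate = 2.874, posterior expectation = 3.455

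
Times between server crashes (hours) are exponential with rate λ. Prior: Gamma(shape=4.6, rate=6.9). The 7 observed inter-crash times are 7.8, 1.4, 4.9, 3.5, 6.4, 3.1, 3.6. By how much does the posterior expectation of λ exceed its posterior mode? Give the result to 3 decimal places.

Σ times = 30.7. Posterior: Gamma(shape = 4.6+7 = 11.6, rate = 6.9+30.7 = 37.6).
Mode = (α−1)/β = 10.6/37.6 = 0.282.
Mean = α/β = 11.6/37.6 = 0.309.
Difference = 0.309 − 0.282 = 0.027.

0.027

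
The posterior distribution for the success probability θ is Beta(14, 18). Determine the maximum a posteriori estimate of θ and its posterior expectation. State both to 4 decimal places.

θ_MAP = 0.4333, E[θ|data] = 0.4375

Mode = (14−1)/(14+18−2) = 13/30 = 0.4333.
Mean = 14/(14+18) = 14/32 = 0.4375.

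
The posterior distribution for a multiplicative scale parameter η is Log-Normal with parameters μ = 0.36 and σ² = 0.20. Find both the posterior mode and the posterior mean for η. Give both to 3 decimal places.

posterior mode = 1.174, posterior mean = 1.584

Mode = exp(μ − σ²) = exp(0.16) = 1.174.
Mean = exp(μ + σ²/2) = exp(0.460) = 1.584.
The mean is pulled above the mode by the posterior's right skew.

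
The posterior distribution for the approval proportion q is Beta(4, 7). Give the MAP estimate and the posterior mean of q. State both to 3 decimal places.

MAP = 0.333, posterior mean = 0.364

Mode = (4−1)/(4+7−2) = 3/9 = 0.333.
Mean = 4/(4+7) = 4/11 = 0.364.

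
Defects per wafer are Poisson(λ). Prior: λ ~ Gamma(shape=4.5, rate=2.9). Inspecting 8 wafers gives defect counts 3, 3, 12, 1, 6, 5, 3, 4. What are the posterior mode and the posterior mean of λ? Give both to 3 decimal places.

Σ counts = 37. Posterior: Gamma(shape = 4.5+37 = 41.5, rate = 2.9+8 = 10.9).
Mode = (α−1)/β = 40.5/10.9 = 3.716.
Mean = α/β = 41.5/10.9 = 3.807.
The posterior is right-skewed, so the mean exceeds the mode.

MAP = 3.716, posterior mean = 3.807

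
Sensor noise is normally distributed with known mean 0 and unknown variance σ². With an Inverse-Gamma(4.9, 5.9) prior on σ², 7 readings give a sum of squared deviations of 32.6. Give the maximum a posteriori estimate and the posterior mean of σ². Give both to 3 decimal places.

Posterior: Inverse-Gamma(shape = 4.9+7/2 = 8.4, scale = 5.9+32.6/2 = 22.2).
Mode = β/(α+1) = 22.2/9.4 = 2.362.
Mean = β/(α−1) = 22.2/7.4 = 3.000.
Mean > mode: the posterior has a right tail.

MAP = 2.362; posterior mean = 3.000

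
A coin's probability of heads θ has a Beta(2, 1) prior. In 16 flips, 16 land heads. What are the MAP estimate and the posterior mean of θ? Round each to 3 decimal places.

MAP estimate = 1.000, posterior mean = 0.947

Posterior: Beta(2+16, 1+0) = Beta(18, 1).
Since β = 1 ≤ 1 and α > 1, the Beta density is monotone increasing on [0,1]; the mode is at 1.
Mean = 18/(18+1) = 0.947.
The posterior is left-skewed, so the mode exceeds the mean.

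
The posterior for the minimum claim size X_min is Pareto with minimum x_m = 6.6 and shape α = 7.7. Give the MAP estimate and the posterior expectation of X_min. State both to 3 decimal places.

MAP = 6.600, posterior mean = 7.585

The Pareto density is strictly decreasing on [x_m, ∞), so the mode is x_m = 6.600.
Mean = α·x_m/(α−1) = 7.7·6.6/6.7 = 7.585.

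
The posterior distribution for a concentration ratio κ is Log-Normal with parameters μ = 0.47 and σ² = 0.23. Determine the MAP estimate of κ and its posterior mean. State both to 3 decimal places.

Mode = exp(μ − σ²) = exp(0.24) = 1.271.
Mean = exp(μ + σ²/2) = exp(0.585) = 1.795.
Mean > mode: the posterior has a right tail.

κ_MAP = 1.271, E[κ|data] = 1.795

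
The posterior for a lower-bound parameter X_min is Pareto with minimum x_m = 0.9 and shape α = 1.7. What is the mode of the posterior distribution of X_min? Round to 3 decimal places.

The Pareto density is strictly decreasing on [x_m, ∞), so the mode is x_m = 0.900.
Mean = α·x_m/(α−1) = 1.7·0.9/0.7 = 2.186.
This is the posterior mode — the MAP estimate.

0.900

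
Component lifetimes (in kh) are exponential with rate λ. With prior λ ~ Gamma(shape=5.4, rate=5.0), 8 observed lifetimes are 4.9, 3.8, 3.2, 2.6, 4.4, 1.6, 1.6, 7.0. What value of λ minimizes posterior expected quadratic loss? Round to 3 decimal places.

Σ times = 29.1. Posterior: Gamma(shape = 5.4+8 = 13.4, rate = 5.0+29.1 = 34.1).
Mode = (α−1)/β = 12.4/34.1 = 0.364.
Mean = α/β = 13.4/34.1 = 0.393.
Quadratic loss ⇒ the optimal estimator is the posterior mean.

0.393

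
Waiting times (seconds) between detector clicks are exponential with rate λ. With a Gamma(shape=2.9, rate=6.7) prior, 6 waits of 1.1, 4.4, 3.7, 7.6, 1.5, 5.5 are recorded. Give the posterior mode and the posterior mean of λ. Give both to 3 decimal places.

MAP = 0.259, posterior mean = 0.292

Σ times = 23.8. Posterior: Gamma(shape = 2.9+6 = 8.9, rate = 6.7+23.8 = 30.5).
Mode = (α−1)/β = 7.9/30.5 = 0.259.
Mean = α/β = 8.9/30.5 = 0.292.
Right-skewed posterior ⇒ mode < mean.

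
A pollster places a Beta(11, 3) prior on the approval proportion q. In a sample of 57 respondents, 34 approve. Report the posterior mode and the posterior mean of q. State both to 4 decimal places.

MAP = 0.6377, posterior mean = 0.6338

Posterior: Beta(11+34, 3+23) = Beta(45, 26).
Mode = (45−1)/(45+26−2) = 44/69 = 0.6377.
Mean = 45/(45+26) = 45/71 = 0.6338.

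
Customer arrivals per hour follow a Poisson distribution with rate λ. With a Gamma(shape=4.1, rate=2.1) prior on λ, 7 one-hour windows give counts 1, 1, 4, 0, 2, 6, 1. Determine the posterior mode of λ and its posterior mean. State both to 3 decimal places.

MAP: 1.989. Posterior mean: 2.099.

Σ counts = 15. Posterior: Gamma(shape = 4.1+15 = 19.1, rate = 2.1+7 = 9.1).
Mode = (α−1)/β = 18.1/9.1 = 1.989.
Mean = α/β = 19.1/9.1 = 2.099.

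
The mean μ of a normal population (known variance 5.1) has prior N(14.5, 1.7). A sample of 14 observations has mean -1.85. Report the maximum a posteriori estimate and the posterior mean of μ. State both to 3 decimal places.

Posterior for μ is Normal. Precision-weighted mean: (1/1.7·14.5 + 14/5.1·-1.85) / (1/1.7 + 14/5.1) = 1.035.
A Normal posterior is symmetric, so mode = mean.

MAP: 1.035. Posterior mean: 1.035.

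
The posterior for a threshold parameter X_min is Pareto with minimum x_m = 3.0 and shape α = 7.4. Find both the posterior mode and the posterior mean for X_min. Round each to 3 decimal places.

MAP = 3.000, posterior mean = 3.469

The Pareto density is strictly decreasing on [x_m, ∞), so the mode is x_m = 3.000.
Mean = α·x_m/(α−1) = 7.4·3.0/6.4 = 3.469.
Mean > mode: the posterior has a right tail.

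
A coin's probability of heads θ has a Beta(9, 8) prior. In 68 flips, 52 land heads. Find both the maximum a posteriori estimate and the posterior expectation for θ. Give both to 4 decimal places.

θ_MAP = 0.7229, E[θ|data] = 0.7176

Posterior: Beta(9+52, 8+16) = Beta(61, 24).
Mode = (61−1)/(61+24−2) = 60/83 = 0.7229.
Mean = 61/(61+24) = 61/85 = 0.7176.
Mode > mean: the posterior has a left tail.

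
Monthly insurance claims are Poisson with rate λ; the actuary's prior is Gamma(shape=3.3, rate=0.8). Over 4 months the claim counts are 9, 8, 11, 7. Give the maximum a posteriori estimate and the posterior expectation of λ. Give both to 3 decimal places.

Σ counts = 35. Posterior: Gamma(shape = 3.3+35 = 38.3, rate = 0.8+4 = 4.8).
Mode = (α−1)/β = 37.3/4.8 = 7.771.
Mean = α/β = 38.3/4.8 = 7.979.

λ_MAP = 7.771, E[λ|data] = 7.979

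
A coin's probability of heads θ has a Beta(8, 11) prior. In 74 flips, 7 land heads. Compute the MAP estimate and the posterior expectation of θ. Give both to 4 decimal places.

Posterior: Beta(8+7, 11+67) = Beta(15, 78).
Mode = (15−1)/(15+78−2) = 14/91 = 0.1538.
Mean = 15/(15+78) = 15/93 = 0.1613.
The posterior is right-skewed, so the mean exceeds the mode.

θ_MAP = 0.1538, E[θ|data] = 0.1613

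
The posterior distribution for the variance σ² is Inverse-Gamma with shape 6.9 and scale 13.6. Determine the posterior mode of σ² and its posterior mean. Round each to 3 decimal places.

MAP = 1.722, posterior mean = 2.305

Mode = β/(α+1) = 13.6/7.9 = 1.722.
Mean = β/(α−1) = 13.6/5.9 = 2.305.
Right-skewed posterior ⇒ mode < mean.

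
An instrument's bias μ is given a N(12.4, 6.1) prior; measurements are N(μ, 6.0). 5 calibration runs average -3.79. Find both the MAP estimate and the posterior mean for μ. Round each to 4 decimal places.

μ_MAP = -1.1286, E[μ|data] = -1.1286

Posterior for μ is Normal. Precision-weighted mean: (1/6.1·12.4 + 5/6.0·-3.79) / (1/6.1 + 5/6.0) = -1.1286.
A Normal posterior is symmetric, so mode = mean.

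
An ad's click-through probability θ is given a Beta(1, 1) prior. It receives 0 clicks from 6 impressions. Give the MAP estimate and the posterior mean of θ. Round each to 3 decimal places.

MAP = 0.000; posterior mean = 0.125

Posterior: Beta(1+0, 1+6) = Beta(1, 7).
Since α = 1 ≤ 1 and β > 1, the Beta density is monotone decreasing on [0,1]; the mode is at 0.
Mean = 1/(1+7) = 0.125.
The posterior is right-skewed, so the mean exceeds the mode.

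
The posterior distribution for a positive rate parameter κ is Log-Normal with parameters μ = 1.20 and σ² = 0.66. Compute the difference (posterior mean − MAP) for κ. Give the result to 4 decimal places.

Mode = exp(μ − σ²) = exp(0.54) = 1.7160.
Mean = exp(μ + σ²/2) = exp(1.530) = 4.6182.
Difference = 4.6182 − 1.7160 = 2.9022.

2.9022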